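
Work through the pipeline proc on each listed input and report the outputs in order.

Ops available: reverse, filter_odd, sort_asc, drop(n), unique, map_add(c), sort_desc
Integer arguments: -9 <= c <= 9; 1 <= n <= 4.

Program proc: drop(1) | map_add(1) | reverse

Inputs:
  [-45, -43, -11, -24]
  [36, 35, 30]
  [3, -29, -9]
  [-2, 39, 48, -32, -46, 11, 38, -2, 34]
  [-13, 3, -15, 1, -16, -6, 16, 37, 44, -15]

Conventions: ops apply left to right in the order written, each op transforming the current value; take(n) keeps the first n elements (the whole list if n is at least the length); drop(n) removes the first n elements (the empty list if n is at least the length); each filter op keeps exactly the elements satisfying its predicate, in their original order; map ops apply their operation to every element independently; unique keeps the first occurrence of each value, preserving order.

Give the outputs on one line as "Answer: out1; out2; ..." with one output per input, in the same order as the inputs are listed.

Execution, op by op:
  [-45, -43, -11, -24] -> [-43, -11, -24] -> [-42, -10, -23] -> [-23, -10, -42]
  [36, 35, 30] -> [35, 30] -> [36, 31] -> [31, 36]
  [3, -29, -9] -> [-29, -9] -> [-28, -8] -> [-8, -28]
  [-2, 39, 48, -32, -46, 11, 38, -2, 34] -> [39, 48, -32, -46, 11, 38, -2, 34] -> [40, 49, -31, -45, 12, 39, -1, 35] -> [35, -1, 39, 12, -45, -31, 49, 40]
  [-13, 3, -15, 1, -16, -6, 16, 37, 44, -15] -> [3, -15, 1, -16, -6, 16, 37, 44, -15] -> [4, -14, 2, -15, -5, 17, 38, 45, -14] -> [-14, 45, 38, 17, -5, -15, 2, -14, 4]

[-23, -10, -42]; [31, 36]; [-8, -28]; [35, -1, 39, 12, -45, -31, 49, 40]; [-14, 45, 38, 17, -5, -15, 2, -14, 4]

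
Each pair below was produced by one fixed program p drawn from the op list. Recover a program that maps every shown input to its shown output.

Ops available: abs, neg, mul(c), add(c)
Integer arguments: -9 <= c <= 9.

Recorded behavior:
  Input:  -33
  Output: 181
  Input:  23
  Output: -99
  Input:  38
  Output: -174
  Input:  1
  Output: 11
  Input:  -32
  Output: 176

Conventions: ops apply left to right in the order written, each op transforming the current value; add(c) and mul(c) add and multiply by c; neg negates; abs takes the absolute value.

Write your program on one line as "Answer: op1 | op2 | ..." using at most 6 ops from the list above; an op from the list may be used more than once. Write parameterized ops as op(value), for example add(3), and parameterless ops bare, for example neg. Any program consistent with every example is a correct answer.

add(-1) | mul(5) | neg | add(4) | add(7)

Check, running the answer program on each example:
  -33 -> -34 -> -170 -> 170 -> 174 -> 181
  23 -> 22 -> 110 -> -110 -> -106 -> -99
  38 -> 37 -> 185 -> -185 -> -181 -> -174
  1 -> 0 -> 0 -> 0 -> 4 -> 11
  -32 -> -33 -> -165 -> 165 -> 169 -> 176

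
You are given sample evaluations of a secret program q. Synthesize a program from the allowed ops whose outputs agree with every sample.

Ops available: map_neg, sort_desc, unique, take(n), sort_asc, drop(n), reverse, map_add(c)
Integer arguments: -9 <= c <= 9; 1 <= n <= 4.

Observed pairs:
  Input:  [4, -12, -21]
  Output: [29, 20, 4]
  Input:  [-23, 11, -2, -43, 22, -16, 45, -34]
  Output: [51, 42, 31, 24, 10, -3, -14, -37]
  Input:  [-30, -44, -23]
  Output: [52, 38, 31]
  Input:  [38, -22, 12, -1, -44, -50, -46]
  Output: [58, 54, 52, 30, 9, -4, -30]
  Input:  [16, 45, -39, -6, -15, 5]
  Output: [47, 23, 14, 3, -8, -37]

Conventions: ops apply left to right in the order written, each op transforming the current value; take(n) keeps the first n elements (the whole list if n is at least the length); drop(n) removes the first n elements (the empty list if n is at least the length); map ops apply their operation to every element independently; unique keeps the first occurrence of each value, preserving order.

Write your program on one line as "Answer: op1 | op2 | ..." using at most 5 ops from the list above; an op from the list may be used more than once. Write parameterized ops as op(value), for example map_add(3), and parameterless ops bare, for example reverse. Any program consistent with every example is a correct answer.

map_add(-6) | map_neg | map_add(2) | sort_desc

Check, running the answer program on each example:
  [4, -12, -21] -> [-2, -18, -27] -> [2, 18, 27] -> [4, 20, 29] -> [29, 20, 4]
  [-23, 11, -2, -43, 22, -16, 45, -34] -> [-29, 5, -8, -49, 16, -22, 39, -40] -> [29, -5, 8, 49, -16, 22, -39, 40] -> [31, -3, 10, 51, -14, 24, -37, 42] -> [51, 42, 31, 24, 10, -3, -14, -37]
  [-30, -44, -23] -> [-36, -50, -29] -> [36, 50, 29] -> [38, 52, 31] -> [52, 38, 31]
  [38, -22, 12, -1, -44, -50, -46] -> [32, -28, 6, -7, -50, -56, -52] -> [-32, 28, -6, 7, 50, 56, 52] -> [-30, 30, -4, 9, 52, 58, 54] -> [58, 54, 52, 30, 9, -4, -30]
  [16, 45, -39, -6, -15, 5] -> [10, 39, -45, -12, -21, -1] -> [-10, -39, 45, 12, 21, 1] -> [-8, -37, 47, 14, 23, 3] -> [47, 23, 14, 3, -8, -37]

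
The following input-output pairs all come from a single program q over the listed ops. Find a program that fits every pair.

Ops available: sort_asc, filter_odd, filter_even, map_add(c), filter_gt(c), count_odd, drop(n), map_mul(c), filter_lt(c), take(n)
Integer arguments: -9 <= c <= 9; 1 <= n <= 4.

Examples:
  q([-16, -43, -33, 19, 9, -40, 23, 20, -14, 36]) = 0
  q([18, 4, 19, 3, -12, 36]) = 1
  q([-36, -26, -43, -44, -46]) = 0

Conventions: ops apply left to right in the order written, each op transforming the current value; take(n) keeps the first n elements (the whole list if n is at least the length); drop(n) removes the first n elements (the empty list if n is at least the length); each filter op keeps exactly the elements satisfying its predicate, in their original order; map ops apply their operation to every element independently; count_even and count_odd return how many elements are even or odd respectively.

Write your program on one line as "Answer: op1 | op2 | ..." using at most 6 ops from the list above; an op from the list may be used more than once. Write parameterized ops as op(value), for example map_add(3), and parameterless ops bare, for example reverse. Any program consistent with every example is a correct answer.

filter_gt(-8) | take(3) | filter_gt(4) | map_add(7) | count_odd

Check, running the answer program on each example:
  [-16, -43, -33, 19, 9, -40, 23, 20, -14, 36] -> [19, 9, 23, 20, 36] -> [19, 9, 23] -> [19, 9, 23] -> [26, 16, 30] -> 0
  [18, 4, 19, 3, -12, 36] -> [18, 4, 19, 3, 36] -> [18, 4, 19] -> [18, 19] -> [25, 26] -> 1
  [-36, -26, -43, -44, -46] -> [] -> [] -> [] -> [] -> 0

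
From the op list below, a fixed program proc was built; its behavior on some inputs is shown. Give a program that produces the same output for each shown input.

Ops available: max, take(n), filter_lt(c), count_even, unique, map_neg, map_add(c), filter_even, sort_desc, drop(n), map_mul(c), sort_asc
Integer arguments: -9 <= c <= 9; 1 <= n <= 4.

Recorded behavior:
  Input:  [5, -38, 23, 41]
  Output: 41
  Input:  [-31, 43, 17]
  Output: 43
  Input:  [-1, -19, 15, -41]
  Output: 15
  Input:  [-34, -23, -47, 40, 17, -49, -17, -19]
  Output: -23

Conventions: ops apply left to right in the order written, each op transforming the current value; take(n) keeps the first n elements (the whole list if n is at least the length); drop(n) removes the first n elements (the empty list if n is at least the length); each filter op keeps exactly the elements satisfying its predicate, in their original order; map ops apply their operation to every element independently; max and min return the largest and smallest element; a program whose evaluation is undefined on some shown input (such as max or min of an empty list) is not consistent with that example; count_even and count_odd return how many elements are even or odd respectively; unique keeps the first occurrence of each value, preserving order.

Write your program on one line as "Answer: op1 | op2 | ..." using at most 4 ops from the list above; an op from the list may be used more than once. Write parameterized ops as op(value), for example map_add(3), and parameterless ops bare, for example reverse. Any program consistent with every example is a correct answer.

sort_asc | take(4) | max

Check, running the answer program on each example:
  [5, -38, 23, 41] -> [-38, 5, 23, 41] -> [-38, 5, 23, 41] -> 41
  [-31, 43, 17] -> [-31, 17, 43] -> [-31, 17, 43] -> 43
  [-1, -19, 15, -41] -> [-41, -19, -1, 15] -> [-41, -19, -1, 15] -> 15
  [-34, -23, -47, 40, 17, -49, -17, -19] -> [-49, -47, -34, -23, -19, -17, 17, 40] -> [-49, -47, -34, -23] -> -23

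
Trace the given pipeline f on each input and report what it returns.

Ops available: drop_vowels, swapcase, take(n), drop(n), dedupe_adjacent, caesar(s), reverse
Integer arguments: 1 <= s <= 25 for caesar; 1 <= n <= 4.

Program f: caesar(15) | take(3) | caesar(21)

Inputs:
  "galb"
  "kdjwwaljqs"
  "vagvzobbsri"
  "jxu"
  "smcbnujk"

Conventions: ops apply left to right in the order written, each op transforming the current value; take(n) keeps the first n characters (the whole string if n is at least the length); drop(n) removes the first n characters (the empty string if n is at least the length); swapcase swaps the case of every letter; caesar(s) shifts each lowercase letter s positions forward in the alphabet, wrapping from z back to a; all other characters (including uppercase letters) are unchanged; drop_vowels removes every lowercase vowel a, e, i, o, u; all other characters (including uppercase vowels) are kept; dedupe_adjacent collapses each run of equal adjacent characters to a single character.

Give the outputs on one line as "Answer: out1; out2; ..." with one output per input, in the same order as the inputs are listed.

Execution, op by op:
  "galb" -> "vpaq" -> "vpa" -> "qkv"
  "kdjwwaljqs" -> "zsyllpayfh" -> "zsy" -> "unt"
  "vagvzobbsri" -> "kpvkodqqhgx" -> "kpv" -> "fkq"
  "jxu" -> "ymj" -> "ymj" -> "the"
  "smcbnujk" -> "hbrqcjyz" -> "hbr" -> "cwm"

"qkv"; "unt"; "fkq"; "the"; "cwm"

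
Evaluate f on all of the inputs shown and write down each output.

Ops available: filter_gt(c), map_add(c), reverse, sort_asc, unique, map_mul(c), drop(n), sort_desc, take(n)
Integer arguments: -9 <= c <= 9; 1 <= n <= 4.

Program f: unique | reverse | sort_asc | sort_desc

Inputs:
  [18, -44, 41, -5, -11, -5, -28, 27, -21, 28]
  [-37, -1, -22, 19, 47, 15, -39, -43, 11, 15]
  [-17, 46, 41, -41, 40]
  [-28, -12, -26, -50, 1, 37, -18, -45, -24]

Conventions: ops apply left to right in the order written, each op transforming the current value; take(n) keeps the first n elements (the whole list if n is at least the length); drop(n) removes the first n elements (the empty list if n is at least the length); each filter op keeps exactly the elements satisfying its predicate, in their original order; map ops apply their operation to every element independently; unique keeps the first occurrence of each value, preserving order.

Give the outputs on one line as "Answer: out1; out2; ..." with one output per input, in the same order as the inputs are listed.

[41, 28, 27, 18, -5, -11, -21, -28, -44]; [47, 19, 15, 11, -1, -22, -37, -39, -43]; [46, 41, 40, -17, -41]; [37, 1, -12, -18, -24, -26, -28, -45, -50]

Execution, op by op:
  [18, -44, 41, -5, -11, -5, -28, 27, -21, 28] -> [18, -44, 41, -5, -11, -28, 27, -21, 28] -> [28, -21, 27, -28, -11, -5, 41, -44, 18] -> [-44, -28, -21, -11, -5, 18, 27, 28, 41] -> [41, 28, 27, 18, -5, -11, -21, -28, -44]
  [-37, -1, -22, 19, 47, 15, -39, -43, 11, 15] -> [-37, -1, -22, 19, 47, 15, -39, -43, 11] -> [11, -43, -39, 15, 47, 19, -22, -1, -37] -> [-43, -39, -37, -22, -1, 11, 15, 19, 47] -> [47, 19, 15, 11, -1, -22, -37, -39, -43]
  [-17, 46, 41, -41, 40] -> [-17, 46, 41, -41, 40] -> [40, -41, 41, 46, -17] -> [-41, -17, 40, 41, 46] -> [46, 41, 40, -17, -41]
  [-28, -12, -26, -50, 1, 37, -18, -45, -24] -> [-28, -12, -26, -50, 1, 37, -18, -45, -24] -> [-24, -45, -18, 37, 1, -50, -26, -12, -28] -> [-50, -45, -28, -26, -24, -18, -12, 1, 37] -> [37, 1, -12, -18, -24, -26, -28, -45, -50]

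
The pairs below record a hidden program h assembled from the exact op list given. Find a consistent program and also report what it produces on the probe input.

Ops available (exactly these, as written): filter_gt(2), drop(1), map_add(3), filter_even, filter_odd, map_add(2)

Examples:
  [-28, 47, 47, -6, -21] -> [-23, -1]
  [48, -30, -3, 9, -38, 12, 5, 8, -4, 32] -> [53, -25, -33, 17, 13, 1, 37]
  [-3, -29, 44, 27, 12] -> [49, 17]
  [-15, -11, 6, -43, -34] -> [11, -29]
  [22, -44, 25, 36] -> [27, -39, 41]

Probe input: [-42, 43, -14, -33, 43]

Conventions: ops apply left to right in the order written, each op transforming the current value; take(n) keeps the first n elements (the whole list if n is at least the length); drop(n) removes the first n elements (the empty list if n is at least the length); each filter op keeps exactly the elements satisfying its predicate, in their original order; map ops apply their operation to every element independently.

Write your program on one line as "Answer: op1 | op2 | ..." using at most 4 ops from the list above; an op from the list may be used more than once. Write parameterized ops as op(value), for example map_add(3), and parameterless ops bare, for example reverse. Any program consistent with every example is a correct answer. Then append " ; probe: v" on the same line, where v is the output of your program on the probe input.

filter_even | map_add(2) | map_add(3) ; probe: [-37, -9]

Check, running the answer program on each example:
  [-28, 47, 47, -6, -21] -> [-28, -6] -> [-26, -4] -> [-23, -1]
  [48, -30, -3, 9, -38, 12, 5, 8, -4, 32] -> [48, -30, -38, 12, 8, -4, 32] -> [50, -28, -36, 14, 10, -2, 34] -> [53, -25, -33, 17, 13, 1, 37]
  [-3, -29, 44, 27, 12] -> [44, 12] -> [46, 14] -> [49, 17]
  [-15, -11, 6, -43, -34] -> [6, -34] -> [8, -32] -> [11, -29]
  [22, -44, 25, 36] -> [22, -44, 36] -> [24, -42, 38] -> [27, -39, 41]
  probe: [-42, 43, -14, -33, 43] -> [-42, -14] -> [-40, -12] -> [-37, -9]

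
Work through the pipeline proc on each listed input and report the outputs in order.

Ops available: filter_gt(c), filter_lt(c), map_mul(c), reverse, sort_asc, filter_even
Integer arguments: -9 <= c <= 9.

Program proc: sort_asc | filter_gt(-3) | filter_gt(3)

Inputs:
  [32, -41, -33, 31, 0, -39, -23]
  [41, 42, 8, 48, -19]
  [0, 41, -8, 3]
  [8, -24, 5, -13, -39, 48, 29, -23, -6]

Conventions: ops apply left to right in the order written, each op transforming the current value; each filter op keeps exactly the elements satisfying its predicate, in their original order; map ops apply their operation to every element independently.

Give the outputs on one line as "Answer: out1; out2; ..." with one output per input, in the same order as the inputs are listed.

Execution, op by op:
  [32, -41, -33, 31, 0, -39, -23] -> [-41, -39, -33, -23, 0, 31, 32] -> [0, 31, 32] -> [31, 32]
  [41, 42, 8, 48, -19] -> [-19, 8, 41, 42, 48] -> [8, 41, 42, 48] -> [8, 41, 42, 48]
  [0, 41, -8, 3] -> [-8, 0, 3, 41] -> [0, 3, 41] -> [41]
  [8, -24, 5, -13, -39, 48, 29, -23, -6] -> [-39, -24, -23, -13, -6, 5, 8, 29, 48] -> [5, 8, 29, 48] -> [5, 8, 29, 48]

[31, 32]; [8, 41, 42, 48]; [41]; [5, 8, 29, 48]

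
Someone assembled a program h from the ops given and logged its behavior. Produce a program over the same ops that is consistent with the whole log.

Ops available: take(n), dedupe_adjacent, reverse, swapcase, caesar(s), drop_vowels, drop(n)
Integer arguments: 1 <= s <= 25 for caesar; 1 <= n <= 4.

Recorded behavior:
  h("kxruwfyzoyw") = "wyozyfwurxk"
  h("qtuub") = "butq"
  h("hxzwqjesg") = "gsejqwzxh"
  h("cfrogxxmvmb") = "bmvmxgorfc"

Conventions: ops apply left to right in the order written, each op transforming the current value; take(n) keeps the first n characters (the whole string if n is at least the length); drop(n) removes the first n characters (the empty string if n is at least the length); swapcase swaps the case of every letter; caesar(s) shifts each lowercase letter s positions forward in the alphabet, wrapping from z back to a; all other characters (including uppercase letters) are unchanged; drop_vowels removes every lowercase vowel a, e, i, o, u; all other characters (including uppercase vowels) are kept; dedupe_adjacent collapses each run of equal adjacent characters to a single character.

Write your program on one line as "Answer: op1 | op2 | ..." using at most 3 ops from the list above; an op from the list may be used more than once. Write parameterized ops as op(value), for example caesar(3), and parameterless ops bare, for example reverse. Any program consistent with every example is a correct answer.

reverse | dedupe_adjacent

Check, running the answer program on each example:
  "kxruwfyzoyw" -> "wyozyfwurxk" -> "wyozyfwurxk"
  "qtuub" -> "buutq" -> "butq"
  "hxzwqjesg" -> "gsejqwzxh" -> "gsejqwzxh"
  "cfrogxxmvmb" -> "bmvmxxgorfc" -> "bmvmxgorfc"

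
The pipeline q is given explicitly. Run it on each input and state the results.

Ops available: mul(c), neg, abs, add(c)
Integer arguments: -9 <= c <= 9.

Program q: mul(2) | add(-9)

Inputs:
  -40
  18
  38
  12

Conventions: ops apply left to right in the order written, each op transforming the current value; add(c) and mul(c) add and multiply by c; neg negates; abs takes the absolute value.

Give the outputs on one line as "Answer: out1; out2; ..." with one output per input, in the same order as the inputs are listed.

Execution, op by op:
  -40 -> -80 -> -89
  18 -> 36 -> 27
  38 -> 76 -> 67
  12 -> 24 -> 15

-89; 27; 67; 15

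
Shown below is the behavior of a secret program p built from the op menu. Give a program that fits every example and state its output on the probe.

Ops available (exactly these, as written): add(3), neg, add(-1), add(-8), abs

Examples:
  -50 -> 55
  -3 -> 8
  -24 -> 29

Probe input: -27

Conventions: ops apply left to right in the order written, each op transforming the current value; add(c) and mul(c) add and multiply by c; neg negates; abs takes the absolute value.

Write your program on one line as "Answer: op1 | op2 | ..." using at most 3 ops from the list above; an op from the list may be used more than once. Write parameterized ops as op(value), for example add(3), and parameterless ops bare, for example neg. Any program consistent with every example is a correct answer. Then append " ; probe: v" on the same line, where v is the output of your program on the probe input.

add(-8) | add(3) | abs ; probe: 32

Check, running the answer program on each example:
  -50 -> -58 -> -55 -> 55
  -3 -> -11 -> -8 -> 8
  -24 -> -32 -> -29 -> 29
  probe: -27 -> -35 -> -32 -> 32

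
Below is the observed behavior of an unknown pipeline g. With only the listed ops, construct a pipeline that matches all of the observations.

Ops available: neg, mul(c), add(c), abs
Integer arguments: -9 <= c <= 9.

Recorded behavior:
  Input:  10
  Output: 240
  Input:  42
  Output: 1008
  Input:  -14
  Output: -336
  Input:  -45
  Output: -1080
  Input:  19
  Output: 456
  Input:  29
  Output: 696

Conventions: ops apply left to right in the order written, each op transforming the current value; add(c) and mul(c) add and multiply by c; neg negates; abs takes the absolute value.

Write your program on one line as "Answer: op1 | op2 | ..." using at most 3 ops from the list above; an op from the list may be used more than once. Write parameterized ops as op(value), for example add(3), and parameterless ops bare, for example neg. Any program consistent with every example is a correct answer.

mul(-6) | mul(-2) | mul(2)

Check, running the answer program on each example:
  10 -> -60 -> 120 -> 240
  42 -> -252 -> 504 -> 1008
  -14 -> 84 -> -168 -> -336
  -45 -> 270 -> -540 -> -1080
  19 -> -114 -> 228 -> 456
  29 -> -174 -> 348 -> 696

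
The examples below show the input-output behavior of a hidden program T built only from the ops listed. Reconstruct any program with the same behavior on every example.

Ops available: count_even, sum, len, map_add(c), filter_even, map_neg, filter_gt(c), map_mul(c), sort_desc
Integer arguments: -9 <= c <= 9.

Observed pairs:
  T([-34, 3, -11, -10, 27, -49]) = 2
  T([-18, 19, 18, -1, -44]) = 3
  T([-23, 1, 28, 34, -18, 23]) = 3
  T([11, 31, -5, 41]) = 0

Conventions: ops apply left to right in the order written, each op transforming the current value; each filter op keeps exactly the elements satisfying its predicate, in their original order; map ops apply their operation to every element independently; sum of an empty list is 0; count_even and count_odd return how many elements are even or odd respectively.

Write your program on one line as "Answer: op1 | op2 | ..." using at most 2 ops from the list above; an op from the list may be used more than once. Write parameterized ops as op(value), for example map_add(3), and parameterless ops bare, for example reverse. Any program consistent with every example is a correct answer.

filter_even | len

Check, running the answer program on each example:
  [-34, 3, -11, -10, 27, -49] -> [-34, -10] -> 2
  [-18, 19, 18, -1, -44] -> [-18, 18, -44] -> 3
  [-23, 1, 28, 34, -18, 23] -> [28, 34, -18] -> 3
  [11, 31, -5, 41] -> [] -> 0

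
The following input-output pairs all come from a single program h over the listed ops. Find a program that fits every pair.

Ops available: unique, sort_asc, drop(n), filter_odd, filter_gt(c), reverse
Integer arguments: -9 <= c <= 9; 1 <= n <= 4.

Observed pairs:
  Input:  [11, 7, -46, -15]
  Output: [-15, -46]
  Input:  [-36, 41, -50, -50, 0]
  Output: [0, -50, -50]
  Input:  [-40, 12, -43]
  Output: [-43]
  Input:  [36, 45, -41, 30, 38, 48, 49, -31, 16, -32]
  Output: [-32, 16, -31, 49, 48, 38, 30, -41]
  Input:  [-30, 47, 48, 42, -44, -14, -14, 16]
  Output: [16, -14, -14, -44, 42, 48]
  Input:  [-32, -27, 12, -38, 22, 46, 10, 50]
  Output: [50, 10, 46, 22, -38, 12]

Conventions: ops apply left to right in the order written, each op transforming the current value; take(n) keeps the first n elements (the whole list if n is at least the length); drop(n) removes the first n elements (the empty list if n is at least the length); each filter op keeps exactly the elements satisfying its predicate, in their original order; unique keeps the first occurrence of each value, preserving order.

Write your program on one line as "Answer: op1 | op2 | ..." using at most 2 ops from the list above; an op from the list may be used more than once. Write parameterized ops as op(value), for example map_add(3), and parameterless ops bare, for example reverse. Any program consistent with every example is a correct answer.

drop(2) | reverse

Check, running the answer program on each example:
  [11, 7, -46, -15] -> [-46, -15] -> [-15, -46]
  [-36, 41, -50, -50, 0] -> [-50, -50, 0] -> [0, -50, -50]
  [-40, 12, -43] -> [-43] -> [-43]
  [36, 45, -41, 30, 38, 48, 49, -31, 16, -32] -> [-41, 30, 38, 48, 49, -31, 16, -32] -> [-32, 16, -31, 49, 48, 38, 30, -41]
  [-30, 47, 48, 42, -44, -14, -14, 16] -> [48, 42, -44, -14, -14, 16] -> [16, -14, -14, -44, 42, 48]
  [-32, -27, 12, -38, 22, 46, 10, 50] -> [12, -38, 22, 46, 10, 50] -> [50, 10, 46, 22, -38, 12]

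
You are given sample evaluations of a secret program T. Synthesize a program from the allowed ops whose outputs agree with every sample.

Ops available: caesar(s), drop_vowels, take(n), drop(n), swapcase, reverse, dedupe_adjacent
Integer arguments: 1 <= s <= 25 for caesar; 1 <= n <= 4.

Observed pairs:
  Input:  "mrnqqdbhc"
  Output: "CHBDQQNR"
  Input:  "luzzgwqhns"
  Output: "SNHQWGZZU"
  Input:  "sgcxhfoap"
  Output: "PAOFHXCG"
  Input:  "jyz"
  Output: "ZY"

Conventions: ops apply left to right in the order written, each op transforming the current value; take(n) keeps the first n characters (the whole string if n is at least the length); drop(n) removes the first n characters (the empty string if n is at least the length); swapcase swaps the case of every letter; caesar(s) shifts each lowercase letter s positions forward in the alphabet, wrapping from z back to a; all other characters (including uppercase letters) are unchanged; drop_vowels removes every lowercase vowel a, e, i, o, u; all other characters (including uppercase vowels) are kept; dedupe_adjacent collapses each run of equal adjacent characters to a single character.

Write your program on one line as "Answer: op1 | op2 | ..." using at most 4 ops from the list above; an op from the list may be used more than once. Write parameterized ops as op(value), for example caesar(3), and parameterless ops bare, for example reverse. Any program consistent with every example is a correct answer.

swapcase | drop(1) | reverse

Check, running the answer program on each example:
  "mrnqqdbhc" -> "MRNQQDBHC" -> "RNQQDBHC" -> "CHBDQQNR"
  "luzzgwqhns" -> "LUZZGWQHNS" -> "UZZGWQHNS" -> "SNHQWGZZU"
  "sgcxhfoap" -> "SGCXHFOAP" -> "GCXHFOAP" -> "PAOFHXCG"
  "jyz" -> "JYZ" -> "YZ" -> "ZY"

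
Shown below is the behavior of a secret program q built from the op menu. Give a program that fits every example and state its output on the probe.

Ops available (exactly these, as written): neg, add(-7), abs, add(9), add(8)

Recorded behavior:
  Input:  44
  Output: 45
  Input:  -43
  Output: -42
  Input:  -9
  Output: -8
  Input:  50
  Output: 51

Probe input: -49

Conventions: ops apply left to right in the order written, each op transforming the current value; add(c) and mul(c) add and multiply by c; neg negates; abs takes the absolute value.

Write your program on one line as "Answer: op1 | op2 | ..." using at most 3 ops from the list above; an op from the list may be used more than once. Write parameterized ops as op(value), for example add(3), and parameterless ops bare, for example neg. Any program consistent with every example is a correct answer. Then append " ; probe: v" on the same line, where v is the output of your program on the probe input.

add(-7) | add(8) ; probe: -48

Check, running the answer program on each example:
  44 -> 37 -> 45
  -43 -> -50 -> -42
  -9 -> -16 -> -8
  50 -> 43 -> 51
  probe: -49 -> -56 -> -48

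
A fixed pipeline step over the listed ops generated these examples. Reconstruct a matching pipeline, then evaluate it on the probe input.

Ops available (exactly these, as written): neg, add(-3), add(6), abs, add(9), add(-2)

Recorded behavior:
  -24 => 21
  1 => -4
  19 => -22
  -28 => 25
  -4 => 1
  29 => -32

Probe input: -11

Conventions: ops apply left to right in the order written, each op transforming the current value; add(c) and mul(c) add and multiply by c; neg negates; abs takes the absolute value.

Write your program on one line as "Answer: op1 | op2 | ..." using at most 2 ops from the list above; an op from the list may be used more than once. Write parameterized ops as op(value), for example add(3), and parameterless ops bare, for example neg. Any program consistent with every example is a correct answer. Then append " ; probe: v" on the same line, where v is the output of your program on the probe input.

neg | add(-3) ; probe: 8

Check, running the answer program on each example:
  -24 -> 24 -> 21
  1 -> -1 -> -4
  19 -> -19 -> -22
  -28 -> 28 -> 25
  -4 -> 4 -> 1
  29 -> -29 -> -32
  probe: -11 -> 11 -> 8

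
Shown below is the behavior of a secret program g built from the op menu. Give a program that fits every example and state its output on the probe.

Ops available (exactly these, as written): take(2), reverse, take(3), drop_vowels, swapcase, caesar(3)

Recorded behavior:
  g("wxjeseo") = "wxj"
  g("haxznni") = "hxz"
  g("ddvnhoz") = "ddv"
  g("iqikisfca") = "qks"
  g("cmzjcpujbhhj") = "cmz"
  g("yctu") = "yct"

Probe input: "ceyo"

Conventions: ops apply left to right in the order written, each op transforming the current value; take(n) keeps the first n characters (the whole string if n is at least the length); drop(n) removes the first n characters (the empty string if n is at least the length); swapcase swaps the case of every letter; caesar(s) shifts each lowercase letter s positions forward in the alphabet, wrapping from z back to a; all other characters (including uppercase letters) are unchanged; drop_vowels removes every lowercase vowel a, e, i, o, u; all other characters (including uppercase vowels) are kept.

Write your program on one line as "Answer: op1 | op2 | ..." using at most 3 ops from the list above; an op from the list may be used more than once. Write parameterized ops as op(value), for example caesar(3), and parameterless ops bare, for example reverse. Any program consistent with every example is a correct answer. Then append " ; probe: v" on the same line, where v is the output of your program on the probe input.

drop_vowels | take(3) ; probe: "cy"

Check, running the answer program on each example:
  "wxjeseo" -> "wxjs" -> "wxj"
  "haxznni" -> "hxznn" -> "hxz"
  "ddvnhoz" -> "ddvnhz" -> "ddv"
  "iqikisfca" -> "qksfc" -> "qks"
  "cmzjcpujbhhj" -> "cmzjcpjbhhj" -> "cmz"
  "yctu" -> "yct" -> "yct"
  probe: "ceyo" -> "cy" -> "cy"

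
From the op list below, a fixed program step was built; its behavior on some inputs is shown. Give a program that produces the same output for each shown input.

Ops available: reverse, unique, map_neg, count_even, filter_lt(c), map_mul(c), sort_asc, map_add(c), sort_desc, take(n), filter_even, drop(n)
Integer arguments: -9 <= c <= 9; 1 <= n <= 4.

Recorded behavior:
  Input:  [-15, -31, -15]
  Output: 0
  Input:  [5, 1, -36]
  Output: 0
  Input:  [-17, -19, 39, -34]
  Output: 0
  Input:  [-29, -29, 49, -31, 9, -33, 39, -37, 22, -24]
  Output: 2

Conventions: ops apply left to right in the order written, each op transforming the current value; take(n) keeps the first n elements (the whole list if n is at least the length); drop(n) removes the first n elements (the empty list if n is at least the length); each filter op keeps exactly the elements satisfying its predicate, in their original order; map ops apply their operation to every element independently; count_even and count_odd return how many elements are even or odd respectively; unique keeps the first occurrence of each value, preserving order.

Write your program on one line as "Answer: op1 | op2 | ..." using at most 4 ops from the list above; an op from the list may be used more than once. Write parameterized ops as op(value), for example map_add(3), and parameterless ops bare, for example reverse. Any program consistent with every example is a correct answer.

unique | drop(4) | filter_even | count_even

Check, running the answer program on each example:
  [-15, -31, -15] -> [-15, -31] -> [] -> [] -> 0
  [5, 1, -36] -> [5, 1, -36] -> [] -> [] -> 0
  [-17, -19, 39, -34] -> [-17, -19, 39, -34] -> [] -> [] -> 0
  [-29, -29, 49, -31, 9, -33, 39, -37, 22, -24] -> [-29, 49, -31, 9, -33, 39, -37, 22, -24] -> [-33, 39, -37, 22, -24] -> [22, -24] -> 2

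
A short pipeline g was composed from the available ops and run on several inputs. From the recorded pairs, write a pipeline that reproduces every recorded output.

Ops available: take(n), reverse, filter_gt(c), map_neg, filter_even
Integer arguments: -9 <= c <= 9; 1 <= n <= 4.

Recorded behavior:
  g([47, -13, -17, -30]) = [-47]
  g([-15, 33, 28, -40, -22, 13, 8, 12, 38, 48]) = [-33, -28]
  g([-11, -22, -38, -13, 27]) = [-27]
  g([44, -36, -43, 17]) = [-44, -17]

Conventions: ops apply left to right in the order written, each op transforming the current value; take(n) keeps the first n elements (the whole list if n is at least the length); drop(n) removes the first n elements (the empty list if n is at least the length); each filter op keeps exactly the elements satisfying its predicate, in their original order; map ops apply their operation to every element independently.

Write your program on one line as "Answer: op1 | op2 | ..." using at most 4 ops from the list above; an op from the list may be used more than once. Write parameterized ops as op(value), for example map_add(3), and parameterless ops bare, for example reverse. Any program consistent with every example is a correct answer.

filter_gt(7) | map_neg | take(2)

Check, running the answer program on each example:
  [47, -13, -17, -30] -> [47] -> [-47] -> [-47]
  [-15, 33, 28, -40, -22, 13, 8, 12, 38, 48] -> [33, 28, 13, 8, 12, 38, 48] -> [-33, -28, -13, -8, -12, -38, -48] -> [-33, -28]
  [-11, -22, -38, -13, 27] -> [27] -> [-27] -> [-27]
  [44, -36, -43, 17] -> [44, 17] -> [-44, -17] -> [-44, -17]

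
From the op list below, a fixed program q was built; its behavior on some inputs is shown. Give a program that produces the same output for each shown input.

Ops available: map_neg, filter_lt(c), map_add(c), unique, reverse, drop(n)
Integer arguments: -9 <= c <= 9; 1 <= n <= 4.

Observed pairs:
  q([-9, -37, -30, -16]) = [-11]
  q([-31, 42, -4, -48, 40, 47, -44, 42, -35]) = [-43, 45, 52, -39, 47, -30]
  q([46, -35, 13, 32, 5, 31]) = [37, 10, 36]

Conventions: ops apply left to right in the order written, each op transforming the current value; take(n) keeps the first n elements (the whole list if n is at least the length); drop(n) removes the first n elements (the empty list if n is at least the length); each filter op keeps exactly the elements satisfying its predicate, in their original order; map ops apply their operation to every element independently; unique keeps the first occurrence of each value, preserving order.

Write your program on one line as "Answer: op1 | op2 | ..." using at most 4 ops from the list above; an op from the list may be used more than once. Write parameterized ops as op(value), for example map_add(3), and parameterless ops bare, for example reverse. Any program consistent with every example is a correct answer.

map_neg | map_add(-5) | drop(3) | map_neg

Check, running the answer program on each example:
  [-9, -37, -30, -16] -> [9, 37, 30, 16] -> [4, 32, 25, 11] -> [11] -> [-11]
  [-31, 42, -4, -48, 40, 47, -44, 42, -35] -> [31, -42, 4, 48, -40, -47, 44, -42, 35] -> [26, -47, -1, 43, -45, -52, 39, -47, 30] -> [43, -45, -52, 39, -47, 30] -> [-43, 45, 52, -39, 47, -30]
  [46, -35, 13, 32, 5, 31] -> [-46, 35, -13, -32, -5, -31] -> [-51, 30, -18, -37, -10, -36] -> [-37, -10, -36] -> [37, 10, 36]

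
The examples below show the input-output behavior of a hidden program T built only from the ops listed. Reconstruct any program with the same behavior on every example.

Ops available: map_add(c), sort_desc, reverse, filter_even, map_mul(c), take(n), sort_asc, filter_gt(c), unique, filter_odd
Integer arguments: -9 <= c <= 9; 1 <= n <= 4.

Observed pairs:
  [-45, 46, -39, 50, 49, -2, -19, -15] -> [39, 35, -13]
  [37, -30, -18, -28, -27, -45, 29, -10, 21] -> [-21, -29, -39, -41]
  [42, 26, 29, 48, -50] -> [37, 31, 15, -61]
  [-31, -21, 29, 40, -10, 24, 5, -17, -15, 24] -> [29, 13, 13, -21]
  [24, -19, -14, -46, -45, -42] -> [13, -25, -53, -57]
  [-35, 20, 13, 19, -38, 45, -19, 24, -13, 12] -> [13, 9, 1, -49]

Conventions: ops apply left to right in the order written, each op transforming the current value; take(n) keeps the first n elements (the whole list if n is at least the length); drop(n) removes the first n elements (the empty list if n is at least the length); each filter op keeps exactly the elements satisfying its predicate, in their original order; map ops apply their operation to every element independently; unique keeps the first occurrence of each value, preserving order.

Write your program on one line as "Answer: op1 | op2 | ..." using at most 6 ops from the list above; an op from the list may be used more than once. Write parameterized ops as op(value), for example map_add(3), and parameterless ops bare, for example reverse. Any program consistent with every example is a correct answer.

map_add(-2) | sort_desc | filter_even | map_add(-7) | map_add(-2)

Check, running the answer program on each example:
  [-45, 46, -39, 50, 49, -2, -19, -15] -> [-47, 44, -41, 48, 47, -4, -21, -17] -> [48, 47, 44, -4, -17, -21, -41, -47] -> [48, 44, -4] -> [41, 37, -11] -> [39, 35, -13]
  [37, -30, -18, -28, -27, -45, 29, -10, 21] -> [35, -32, -20, -30, -29, -47, 27, -12, 19] -> [35, 27, 19, -12, -20, -29, -30, -32, -47] -> [-12, -20, -30, -32] -> [-19, -27, -37, -39] -> [-21, -29, -39, -41]
  [42, 26, 29, 48, -50] -> [40, 24, 27, 46, -52] -> [46, 40, 27, 24, -52] -> [46, 40, 24, -52] -> [39, 33, 17, -59] -> [37, 31, 15, -61]
  [-31, -21, 29, 40, -10, 24, 5, -17, -15, 24] -> [-33, -23, 27, 38, -12, 22, 3, -19, -17, 22] -> [38, 27, 22, 22, 3, -12, -17, -19, -23, -33] -> [38, 22, 22, -12] -> [31, 15, 15, -19] -> [29, 13, 13, -21]
  [24, -19, -14, -46, -45, -42] -> [22, -21, -16, -48, -47, -44] -> [22, -16, -21, -44, -47, -48] -> [22, -16, -44, -48] -> [15, -23, -51, -55] -> [13, -25, -53, -57]
  [-35, 20, 13, 19, -38, 45, -19, 24, -13, 12] -> [-37, 18, 11, 17, -40, 43, -21, 22, -15, 10] -> [43, 22, 18, 17, 11, 10, -15, -21, -37, -40] -> [22, 18, 10, -40] -> [15, 11, 3, -47] -> [13, 9, 1, -49]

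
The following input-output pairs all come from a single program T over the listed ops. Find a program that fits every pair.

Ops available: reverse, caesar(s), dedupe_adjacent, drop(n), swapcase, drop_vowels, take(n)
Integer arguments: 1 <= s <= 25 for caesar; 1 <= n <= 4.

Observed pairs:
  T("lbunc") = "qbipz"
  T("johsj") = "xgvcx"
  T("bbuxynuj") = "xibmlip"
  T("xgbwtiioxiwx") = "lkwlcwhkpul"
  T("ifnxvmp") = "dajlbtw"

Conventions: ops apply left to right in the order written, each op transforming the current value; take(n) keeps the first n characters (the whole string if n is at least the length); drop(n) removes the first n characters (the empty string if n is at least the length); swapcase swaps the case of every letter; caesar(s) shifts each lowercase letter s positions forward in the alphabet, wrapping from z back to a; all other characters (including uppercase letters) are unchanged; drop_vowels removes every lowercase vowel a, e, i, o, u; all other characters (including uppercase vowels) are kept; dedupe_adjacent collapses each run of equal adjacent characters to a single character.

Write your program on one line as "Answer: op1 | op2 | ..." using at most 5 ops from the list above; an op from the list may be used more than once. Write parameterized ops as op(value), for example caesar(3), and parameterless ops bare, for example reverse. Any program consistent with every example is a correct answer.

caesar(22) | caesar(18) | reverse | dedupe_adjacent

Check, running the answer program on each example:
  "lbunc" -> "hxqjy" -> "zpibq" -> "qbipz" -> "qbipz"
  "johsj" -> "fkdof" -> "xcvgx" -> "xgvcx" -> "xgvcx"
  "bbuxynuj" -> "xxqtujqf" -> "ppilmbix" -> "xibmlipp" -> "xibmlip"
  "xgbwtiioxiwx" -> "tcxspeektest" -> "lupkhwwclwkl" -> "lkwlcwwhkpul" -> "lkwlcwhkpul"
  "ifnxvmp" -> "ebjtril" -> "wtbljad" -> "dajlbtw" -> "dajlbtw"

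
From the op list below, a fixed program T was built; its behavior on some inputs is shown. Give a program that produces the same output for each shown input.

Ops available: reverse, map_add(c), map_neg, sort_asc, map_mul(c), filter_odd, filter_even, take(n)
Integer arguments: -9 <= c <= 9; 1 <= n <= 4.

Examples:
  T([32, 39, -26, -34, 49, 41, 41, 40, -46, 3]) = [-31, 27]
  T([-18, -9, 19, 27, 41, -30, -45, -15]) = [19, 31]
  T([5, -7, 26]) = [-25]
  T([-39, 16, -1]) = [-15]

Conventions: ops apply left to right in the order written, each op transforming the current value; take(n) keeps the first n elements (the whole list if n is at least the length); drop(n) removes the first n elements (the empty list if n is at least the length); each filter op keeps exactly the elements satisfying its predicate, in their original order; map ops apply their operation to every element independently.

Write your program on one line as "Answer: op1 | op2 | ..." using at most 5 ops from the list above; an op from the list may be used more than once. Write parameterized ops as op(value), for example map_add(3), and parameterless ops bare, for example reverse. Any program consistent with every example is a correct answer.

map_neg | map_add(-6) | map_add(7) | filter_odd | take(2)

Check, running the answer program on each example:
  [32, 39, -26, -34, 49, 41, 41, 40, -46, 3] -> [-32, -39, 26, 34, -49, -41, -41, -40, 46, -3] -> [-38, -45, 20, 28, -55, -47, -47, -46, 40, -9] -> [-31, -38, 27, 35, -48, -40, -40, -39, 47, -2] -> [-31, 27, 35, -39, 47] -> [-31, 27]
  [-18, -9, 19, 27, 41, -30, -45, -15] -> [18, 9, -19, -27, -41, 30, 45, 15] -> [12, 3, -25, -33, -47, 24, 39, 9] -> [19, 10, -18, -26, -40, 31, 46, 16] -> [19, 31] -> [19, 31]
  [5, -7, 26] -> [-5, 7, -26] -> [-11, 1, -32] -> [-4, 8, -25] -> [-25] -> [-25]
  [-39, 16, -1] -> [39, -16, 1] -> [33, -22, -5] -> [40, -15, 2] -> [-15] -> [-15]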